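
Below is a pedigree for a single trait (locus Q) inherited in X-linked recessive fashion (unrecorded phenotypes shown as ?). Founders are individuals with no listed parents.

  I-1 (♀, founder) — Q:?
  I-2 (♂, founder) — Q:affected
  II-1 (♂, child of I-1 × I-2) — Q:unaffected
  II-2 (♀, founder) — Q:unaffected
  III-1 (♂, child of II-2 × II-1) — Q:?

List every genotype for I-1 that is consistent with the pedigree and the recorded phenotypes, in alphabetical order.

I-1 ∈ {X^QX^Q, X^QX^q}

Q/I-1 ? ·: X^QX^Q|X^QX^q
Q/I-2 aff ·: X^qY
Q/II-1 un I-1×I-2: X^QY
Q/II-2 un ·: X^QX^Q|X^QX^q
Q/III-1 ? II-2×II-1: X^QY|X^qY
⇒ Q over [I-1,I-2,II-1,II-2,III-1]: 6 consistent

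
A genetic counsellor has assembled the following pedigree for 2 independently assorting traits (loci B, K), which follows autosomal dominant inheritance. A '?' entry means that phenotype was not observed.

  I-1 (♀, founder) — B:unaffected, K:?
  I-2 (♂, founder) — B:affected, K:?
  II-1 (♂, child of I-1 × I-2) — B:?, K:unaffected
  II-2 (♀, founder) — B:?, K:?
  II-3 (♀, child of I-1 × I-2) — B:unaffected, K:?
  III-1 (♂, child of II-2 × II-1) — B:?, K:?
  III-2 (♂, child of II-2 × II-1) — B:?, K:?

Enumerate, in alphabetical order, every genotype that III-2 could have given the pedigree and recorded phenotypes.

B/I-1 un ·: bb
B/I-2 aff ·: Bb
B/II-1 ? I-1×I-2: bb|Bb
B/II-2 ? ·: bb|Bb|BB
B/II-3 un I-1×I-2: bb
B/III-1 ? II-2×II-1: bb|Bb|BB
B/III-2 ? II-2×II-1: bb|Bb|BB
⇒ B over [I-1,I-2,II-1,II-2,II-3,III-1,III-2]: 23 consistent
K/I-1 ? ·: kk|Kk
K/I-2 ? ·: kk|Kk
K/II-1 un I-1×I-2: kk
K/II-2 ? ·: kk|Kk|KK
K/II-3 ? I-1×I-2: kk|Kk|KK
K/III-1 ? II-2×II-1: kk|Kk
K/III-2 ? II-2×II-1: kk|Kk
⇒ K over [I-1,I-2,II-1,II-2,II-3,III-1,III-2]: 48 consistent

III-2 ∈ {BB Kk, BB kk, Bb Kk, Bb kk, bb Kk, bb kk}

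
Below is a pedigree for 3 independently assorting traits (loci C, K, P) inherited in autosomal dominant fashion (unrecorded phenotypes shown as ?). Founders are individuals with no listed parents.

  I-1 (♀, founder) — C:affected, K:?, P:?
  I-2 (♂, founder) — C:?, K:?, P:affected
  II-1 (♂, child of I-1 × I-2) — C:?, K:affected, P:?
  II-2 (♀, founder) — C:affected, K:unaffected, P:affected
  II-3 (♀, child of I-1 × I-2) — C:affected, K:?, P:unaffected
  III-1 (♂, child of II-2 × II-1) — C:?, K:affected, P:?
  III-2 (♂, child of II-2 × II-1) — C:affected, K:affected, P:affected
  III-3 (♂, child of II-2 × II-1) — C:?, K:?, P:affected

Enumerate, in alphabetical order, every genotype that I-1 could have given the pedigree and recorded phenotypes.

I-1 ∈ {CC KK Pp, CC KK pp, CC Kk Pp, CC Kk pp, CC kk Pp, CC kk pp, Cc KK Pp, Cc KK pp, Cc Kk Pp, Cc Kk pp, Cc kk Pp, Cc kk pp}

C/I-1 aff ·: Cc|CC
C/I-2 ? ·: cc|Cc|CC
C/II-1 ? I-1×I-2: cc|Cc|CC
C/II-2 aff ·: Cc|CC
C/II-3 aff I-1×I-2: Cc|CC
C/III-1 ? II-2×II-1: cc|Cc|CC
C/III-2 aff II-2×II-1: Cc|CC
C/III-3 ? II-2×II-1: cc|Cc|CC
⇒ C over [I-1,I-2,II-1,II-2,II-3,III-1,III-2,III-3]: 286 consistent
K/I-1 ? ·: kk|Kk|KK
K/I-2 ? ·: kk|Kk|KK
K/II-1 aff I-1×I-2: Kk|KK
K/II-2 un ·: kk
K/II-3 ? I-1×I-2: kk|Kk|KK
K/III-1 aff II-2×II-1: Kk
K/III-2 aff II-2×II-1: Kk
K/III-3 ? II-2×II-1: kk|Kk
⇒ K over [I-1,I-2,II-1,II-2,II-3,III-1,III-2,III-3]: 34 consistent
P/I-1 ? ·: pp|Pp
P/I-2 aff ·: Pp
P/II-1 ? I-1×I-2: pp|Pp|PP
P/II-2 aff ·: Pp|PP
P/II-3 un I-1×I-2: pp
P/III-1 ? II-2×II-1: pp|Pp|PP
P/III-2 aff II-2×II-1: Pp|PP
P/III-3 aff II-2×II-1: Pp|PP
⇒ P over [I-1,I-2,II-1,II-2,II-3,III-1,III-2,III-3]: 55 consistent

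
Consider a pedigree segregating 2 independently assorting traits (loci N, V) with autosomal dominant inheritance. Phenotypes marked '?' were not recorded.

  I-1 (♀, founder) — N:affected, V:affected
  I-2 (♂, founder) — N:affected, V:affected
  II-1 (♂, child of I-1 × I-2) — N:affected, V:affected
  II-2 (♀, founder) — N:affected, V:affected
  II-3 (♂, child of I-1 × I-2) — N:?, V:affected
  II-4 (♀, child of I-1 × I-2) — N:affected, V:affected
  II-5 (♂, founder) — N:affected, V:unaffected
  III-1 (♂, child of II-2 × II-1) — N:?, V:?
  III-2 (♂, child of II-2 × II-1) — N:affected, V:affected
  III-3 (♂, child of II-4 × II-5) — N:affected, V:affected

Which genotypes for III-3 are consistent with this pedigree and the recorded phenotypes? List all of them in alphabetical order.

N/I-1 aff ·: Nn|NN
N/I-2 aff ·: Nn|NN
N/II-1 aff I-1×I-2: Nn|NN
N/II-2 aff ·: Nn|NN
N/II-3 ? I-1×I-2: nn|Nn|NN
N/II-4 aff I-1×I-2: Nn|NN
N/II-5 aff ·: Nn|NN
N/III-1 ? II-2×II-1: nn|Nn|NN
N/III-2 aff II-2×II-1: Nn|NN
N/III-3 aff II-4×II-5: Nn|NN
⇒ N over [I-1,I-2,II-1,II-2,II-3,II-4,II-5,III-1,III-2,III-3]: 750 consistent
V/I-1 aff ·: Vv|VV
V/I-2 aff ·: Vv|VV
V/II-1 aff I-1×I-2: Vv|VV
V/II-2 aff ·: Vv|VV
V/II-3 aff I-1×I-2: Vv|VV
V/II-4 aff I-1×I-2: Vv|VV
V/II-5 un ·: vv
V/III-1 ? II-2×II-1: vv|Vv|VV
V/III-2 aff II-2×II-1: Vv|VV
V/III-3 aff II-4×II-5: Vv
⇒ V over [I-1,I-2,II-1,II-2,II-3,II-4,II-5,III-1,III-2,III-3]: 185 consistent

III-3 ∈ {NN Vv, Nn Vv}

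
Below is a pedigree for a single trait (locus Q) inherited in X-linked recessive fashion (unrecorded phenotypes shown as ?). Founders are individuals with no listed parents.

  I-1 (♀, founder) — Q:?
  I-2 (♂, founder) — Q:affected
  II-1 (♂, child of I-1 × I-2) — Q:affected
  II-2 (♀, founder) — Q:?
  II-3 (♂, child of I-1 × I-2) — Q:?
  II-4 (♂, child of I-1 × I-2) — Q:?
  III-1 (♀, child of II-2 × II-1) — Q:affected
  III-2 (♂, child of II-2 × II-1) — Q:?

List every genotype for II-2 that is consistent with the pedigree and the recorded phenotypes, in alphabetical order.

II-2 ∈ {X^QX^q, X^qX^q}

Q/I-1 ? ·: X^QX^q|X^qX^q
Q/I-2 aff ·: X^qY
Q/II-1 aff I-1×I-2: X^qY
Q/II-2 ? ·: X^QX^q|X^qX^q
Q/II-3 ? I-1×I-2: X^QY|X^qY
Q/II-4 ? I-1×I-2: X^QY|X^qY
Q/III-1 aff II-2×II-1: X^qX^q
Q/III-2 ? II-2×II-1: X^QY|X^qY
⇒ Q over [I-1,I-2,II-1,II-2,II-3,II-4,III-1,III-2]: 15 consistent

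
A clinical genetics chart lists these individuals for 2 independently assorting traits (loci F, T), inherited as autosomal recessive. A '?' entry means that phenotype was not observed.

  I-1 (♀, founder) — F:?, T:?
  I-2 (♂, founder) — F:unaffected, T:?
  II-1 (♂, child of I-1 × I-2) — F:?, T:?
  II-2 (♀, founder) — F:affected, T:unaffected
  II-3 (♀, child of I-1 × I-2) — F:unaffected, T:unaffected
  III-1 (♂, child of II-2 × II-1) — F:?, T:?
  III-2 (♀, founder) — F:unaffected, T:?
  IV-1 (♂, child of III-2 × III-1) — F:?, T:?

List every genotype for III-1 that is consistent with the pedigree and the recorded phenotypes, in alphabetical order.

III-1 ∈ {Ff TT, Ff Tt, Ff tt, ff TT, ff Tt, ff tt}

F/I-1 ? ·: FF|Ff|ff
F/I-2 un ·: FF|Ff
F/II-1 ? I-1×I-2: FF|Ff|ff
F/II-2 aff ·: ff
F/II-3 un I-1×I-2: FF|Ff
F/III-1 ? II-2×II-1: Ff|ff
F/III-2 un ·: FF|Ff
F/IV-1 ? III-2×III-1: FF|Ff|ff
⇒ F over [I-1,I-2,II-1,II-2,II-3,III-1,III-2,IV-1]: 108 consistent
T/I-1 ? ·: TT|Tt|tt
T/I-2 ? ·: TT|Tt|tt
T/II-1 ? I-1×I-2: TT|Tt|tt
T/II-2 un ·: TT|Tt
T/II-3 un I-1×I-2: TT|Tt
T/III-1 ? II-2×II-1: TT|Tt|tt
T/III-2 ? ·: TT|Tt|tt
T/IV-1 ? III-2×III-1: TT|Tt|tt
⇒ T over [I-1,I-2,II-1,II-2,II-3,III-1,III-2,IV-1]: 437 consistent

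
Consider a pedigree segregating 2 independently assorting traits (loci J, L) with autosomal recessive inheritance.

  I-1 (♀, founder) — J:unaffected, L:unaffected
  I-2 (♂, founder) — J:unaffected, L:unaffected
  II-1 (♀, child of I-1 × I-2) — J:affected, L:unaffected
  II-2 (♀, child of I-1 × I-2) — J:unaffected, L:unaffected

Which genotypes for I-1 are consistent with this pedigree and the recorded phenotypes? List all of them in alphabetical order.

J/I-1 un ·: Jj
J/I-2 un ·: Jj
J/II-1 aff I-1×I-2: jj
J/II-2 un I-1×I-2: JJ|Jj
⇒ J over [I-1,I-2,II-1,II-2]: 2 consistent
L/I-1 un ·: LL|Ll
L/I-2 un ·: LL|Ll
L/II-1 un I-1×I-2: LL|Ll
L/II-2 un I-1×I-2: LL|Ll
⇒ L over [I-1,I-2,II-1,II-2]: 13 consistent

I-1 ∈ {Jj LL, Jj Ll}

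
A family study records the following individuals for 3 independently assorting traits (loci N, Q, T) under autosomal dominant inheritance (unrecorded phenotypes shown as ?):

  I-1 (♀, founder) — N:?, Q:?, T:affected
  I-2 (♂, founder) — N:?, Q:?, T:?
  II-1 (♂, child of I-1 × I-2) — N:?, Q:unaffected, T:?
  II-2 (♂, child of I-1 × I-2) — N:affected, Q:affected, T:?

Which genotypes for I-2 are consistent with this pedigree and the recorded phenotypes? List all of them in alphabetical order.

N/I-1 ? ·: nn|Nn|NN
N/I-2 ? ·: nn|Nn|NN
N/II-1 ? I-1×I-2: nn|Nn|NN
N/II-2 aff I-1×I-2: Nn|NN
⇒ N over [I-1,I-2,II-1,II-2]: 21 consistent
Q/I-1 ? ·: qq|Qq
Q/I-2 ? ·: qq|Qq
Q/II-1 un I-1×I-2: qq
Q/II-2 aff I-1×I-2: Qq|QQ
⇒ Q over [I-1,I-2,II-1,II-2]: 4 consistent
T/I-1 aff ·: Tt|TT
T/I-2 ? ·: tt|Tt|TT
T/II-1 ? I-1×I-2: tt|Tt|TT
T/II-2 ? I-1×I-2: tt|Tt|TT
⇒ T over [I-1,I-2,II-1,II-2]: 23 consistent

I-2 ∈ {NN Qq TT, NN Qq Tt, NN Qq tt, NN qq TT, NN qq Tt, NN qq tt, Nn Qq TT, Nn Qq Tt, Nn Qq tt, Nn qq TT, Nn qq Tt, Nn qq tt, nn Qq TT, nn Qq Tt, nn Qq tt, nn qq TT, nn qq Tt, nn qq tt}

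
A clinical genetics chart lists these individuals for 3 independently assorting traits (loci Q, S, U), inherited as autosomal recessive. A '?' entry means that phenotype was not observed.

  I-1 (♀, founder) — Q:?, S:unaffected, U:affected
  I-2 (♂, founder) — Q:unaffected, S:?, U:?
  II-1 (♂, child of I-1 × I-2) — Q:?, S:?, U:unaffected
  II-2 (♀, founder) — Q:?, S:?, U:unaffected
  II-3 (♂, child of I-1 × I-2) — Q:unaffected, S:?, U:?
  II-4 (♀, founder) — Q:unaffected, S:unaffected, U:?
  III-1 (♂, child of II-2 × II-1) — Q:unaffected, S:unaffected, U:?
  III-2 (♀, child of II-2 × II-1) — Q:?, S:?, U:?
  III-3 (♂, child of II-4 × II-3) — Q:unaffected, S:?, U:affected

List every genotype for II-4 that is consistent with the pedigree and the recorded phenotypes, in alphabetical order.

Q/I-1 ? ·: QQ|Qq|qq
Q/I-2 un ·: QQ|Qq
Q/II-1 ? I-1×I-2: QQ|Qq|qq
Q/II-2 ? ·: QQ|Qq|qq
Q/II-3 un I-1×I-2: QQ|Qq
Q/II-4 un ·: QQ|Qq
Q/III-1 un II-2×II-1: QQ|Qq
Q/III-2 ? II-2×II-1: QQ|Qq|qq
Q/III-3 un II-4×II-3: QQ|Qq
⇒ Q over [I-1,I-2,II-1,II-2,II-3,II-4,III-1,III-2,III-3]: 525 consistent
S/I-1 un ·: SS|Ss
S/I-2 ? ·: SS|Ss|ss
S/II-1 ? I-1×I-2: SS|Ss|ss
S/II-2 ? ·: SS|Ss|ss
S/II-3 ? I-1×I-2: SS|Ss|ss
S/II-4 un ·: SS|Ss
S/III-1 un II-2×II-1: SS|Ss
S/III-2 ? II-2×II-1: SS|Ss|ss
S/III-3 ? II-4×II-3: SS|Ss|ss
⇒ S over [I-1,I-2,II-1,II-2,II-3,II-4,III-1,III-2,III-3]: 717 consistent
U/I-1 aff ·: uu
U/I-2 ? ·: UU|Uu
U/II-1 un I-1×I-2: Uu
U/II-2 un ·: UU|Uu
U/II-3 ? I-1×I-2: Uu|uu
U/II-4 ? ·: Uu|uu
U/III-1 ? II-2×II-1: UU|Uu|uu
U/III-2 ? II-2×II-1: UU|Uu|uu
U/III-3 aff II-4×II-3: uu
⇒ U over [I-1,I-2,II-1,II-2,II-3,II-4,III-1,III-2,III-3]: 78 consistent

II-4 ∈ {QQ SS Uu, QQ SS uu, QQ Ss Uu, QQ Ss uu, Qq SS Uu, Qq SS uu, Qq Ss Uu, Qq Ss uu}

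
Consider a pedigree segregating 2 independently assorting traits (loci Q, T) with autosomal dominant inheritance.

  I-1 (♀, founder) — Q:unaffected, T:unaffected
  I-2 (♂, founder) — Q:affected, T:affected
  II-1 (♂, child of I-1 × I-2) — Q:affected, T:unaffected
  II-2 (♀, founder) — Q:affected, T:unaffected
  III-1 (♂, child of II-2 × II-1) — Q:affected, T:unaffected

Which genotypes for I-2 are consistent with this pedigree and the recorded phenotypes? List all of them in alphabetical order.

I-2 ∈ {QQ Tt, Qq Tt}

Q/I-1 un ·: qq
Q/I-2 aff ·: Qq|QQ
Q/II-1 aff I-1×I-2: Qq
Q/II-2 aff ·: Qq|QQ
Q/III-1 aff II-2×II-1: Qq|QQ
⇒ Q over [I-1,I-2,II-1,II-2,III-1]: 8 consistent
T/I-1 un ·: tt
T/I-2 aff ·: Tt
T/II-1 un I-1×I-2: tt
T/II-2 un ·: tt
T/III-1 un II-2×II-1: tt
⇒ T over [I-1,I-2,II-1,II-2,III-1]: 1 consistent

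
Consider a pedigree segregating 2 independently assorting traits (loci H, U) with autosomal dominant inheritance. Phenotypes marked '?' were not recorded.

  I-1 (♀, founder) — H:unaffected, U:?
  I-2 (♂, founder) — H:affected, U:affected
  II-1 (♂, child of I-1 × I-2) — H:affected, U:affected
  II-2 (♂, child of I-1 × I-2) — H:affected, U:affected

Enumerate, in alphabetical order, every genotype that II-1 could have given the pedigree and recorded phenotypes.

H/I-1 un ·: hh
H/I-2 aff ·: Hh|HH
H/II-1 aff I-1×I-2: Hh
H/II-2 aff I-1×I-2: Hh
⇒ H over [I-1,I-2,II-1,II-2]: 2 consistent
U/I-1 ? ·: uu|Uu|UU
U/I-2 aff ·: Uu|UU
U/II-1 aff I-1×I-2: Uu|UU
U/II-2 aff I-1×I-2: Uu|UU
⇒ U over [I-1,I-2,II-1,II-2]: 15 consistent

II-1 ∈ {Hh UU, Hh Uu}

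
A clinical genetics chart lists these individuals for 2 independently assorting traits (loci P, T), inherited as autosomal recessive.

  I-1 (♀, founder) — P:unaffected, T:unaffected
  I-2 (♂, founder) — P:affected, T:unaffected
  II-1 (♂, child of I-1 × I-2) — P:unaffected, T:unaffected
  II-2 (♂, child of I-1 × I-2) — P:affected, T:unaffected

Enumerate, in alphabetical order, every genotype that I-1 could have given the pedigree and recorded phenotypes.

I-1 ∈ {Pp TT, Pp Tt}

P/I-1 un ·: Pp
P/I-2 aff ·: pp
P/II-1 un I-1×I-2: Pp
P/II-2 aff I-1×I-2: pp
⇒ P over [I-1,I-2,II-1,II-2]: 1 consistent
T/I-1 un ·: TT|Tt
T/I-2 un ·: TT|Tt
T/II-1 un I-1×I-2: TT|Tt
T/II-2 un I-1×I-2: TT|Tt
⇒ T over [I-1,I-2,II-1,II-2]: 13 consistent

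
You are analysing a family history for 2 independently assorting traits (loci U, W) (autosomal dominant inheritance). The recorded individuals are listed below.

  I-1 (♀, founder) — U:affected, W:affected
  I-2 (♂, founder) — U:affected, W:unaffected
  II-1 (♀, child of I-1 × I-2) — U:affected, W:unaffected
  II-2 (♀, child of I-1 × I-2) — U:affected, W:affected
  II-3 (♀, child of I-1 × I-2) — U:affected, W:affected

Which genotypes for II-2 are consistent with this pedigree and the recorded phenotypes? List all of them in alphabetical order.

II-2 ∈ {UU Ww, Uu Ww}

U/I-1 aff ·: Uu|UU
U/I-2 aff ·: Uu|UU
U/II-1 aff I-1×I-2: Uu|UU
U/II-2 aff I-1×I-2: Uu|UU
U/II-3 aff I-1×I-2: Uu|UU
⇒ U over [I-1,I-2,II-1,II-2,II-3]: 25 consistent
W/I-1 aff ·: Ww
W/I-2 un ·: ww
W/II-1 un I-1×I-2: ww
W/II-2 aff I-1×I-2: Ww
W/II-3 aff I-1×I-2: Ww
⇒ W over [I-1,I-2,II-1,II-2,II-3]: 1 consistent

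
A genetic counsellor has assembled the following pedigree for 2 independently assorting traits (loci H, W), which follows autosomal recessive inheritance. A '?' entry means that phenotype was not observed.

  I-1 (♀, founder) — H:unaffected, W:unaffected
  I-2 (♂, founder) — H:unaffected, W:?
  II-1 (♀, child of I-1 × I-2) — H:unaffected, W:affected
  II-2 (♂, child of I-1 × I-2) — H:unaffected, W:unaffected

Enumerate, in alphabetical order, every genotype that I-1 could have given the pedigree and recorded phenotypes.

I-1 ∈ {HH Ww, Hh Ww}

H/I-1 un ·: HH|Hh
H/I-2 un ·: HH|Hh
H/II-1 un I-1×I-2: HH|Hh
H/II-2 un I-1×I-2: HH|Hh
⇒ H over [I-1,I-2,II-1,II-2]: 13 consistent
W/I-1 un ·: Ww
W/I-2 ? ·: Ww|ww
W/II-1 aff I-1×I-2: ww
W/II-2 un I-1×I-2: WW|Ww
⇒ W over [I-1,I-2,II-1,II-2]: 3 consistent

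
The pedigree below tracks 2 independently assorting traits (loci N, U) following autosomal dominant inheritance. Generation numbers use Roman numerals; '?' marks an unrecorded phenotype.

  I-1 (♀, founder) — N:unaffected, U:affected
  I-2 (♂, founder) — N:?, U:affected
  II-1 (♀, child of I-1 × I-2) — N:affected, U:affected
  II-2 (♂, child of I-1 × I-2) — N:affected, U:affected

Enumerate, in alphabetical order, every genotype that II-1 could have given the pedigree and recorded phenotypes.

II-1 ∈ {Nn UU, Nn Uu}

N/I-1 un ·: nn
N/I-2 ? ·: Nn|NN
N/II-1 aff I-1×I-2: Nn
N/II-2 aff I-1×I-2: Nn
⇒ N over [I-1,I-2,II-1,II-2]: 2 consistent
U/I-1 aff ·: Uu|UU
U/I-2 aff ·: Uu|UU
U/II-1 aff I-1×I-2: Uu|UU
U/II-2 aff I-1×I-2: Uu|UU
⇒ U over [I-1,I-2,II-1,II-2]: 13 consistent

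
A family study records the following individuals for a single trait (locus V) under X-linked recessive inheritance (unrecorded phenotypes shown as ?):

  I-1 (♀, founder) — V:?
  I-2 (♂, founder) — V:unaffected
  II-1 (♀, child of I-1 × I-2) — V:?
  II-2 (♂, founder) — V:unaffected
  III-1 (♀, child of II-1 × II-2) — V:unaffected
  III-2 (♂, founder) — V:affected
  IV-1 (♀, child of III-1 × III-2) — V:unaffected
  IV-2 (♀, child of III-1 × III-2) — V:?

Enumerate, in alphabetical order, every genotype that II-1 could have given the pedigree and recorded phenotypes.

II-1 ∈ {X^VX^V, X^VX^v}

V/I-1 ? ·: X^VX^V|X^VX^v|X^vX^v
V/I-2 un ·: X^VY
V/II-1 ? I-1×I-2: X^VX^V|X^VX^v
V/II-2 un ·: X^VY
V/III-1 un II-1×II-2: X^VX^V|X^VX^v
V/III-2 aff ·: X^vY
V/IV-1 un III-1×III-2: X^VX^v
V/IV-2 ? III-1×III-2: X^VX^v|X^vX^v
⇒ V over [I-1,I-2,II-1,II-2,III-1,III-2,IV-1,IV-2]: 8 consistent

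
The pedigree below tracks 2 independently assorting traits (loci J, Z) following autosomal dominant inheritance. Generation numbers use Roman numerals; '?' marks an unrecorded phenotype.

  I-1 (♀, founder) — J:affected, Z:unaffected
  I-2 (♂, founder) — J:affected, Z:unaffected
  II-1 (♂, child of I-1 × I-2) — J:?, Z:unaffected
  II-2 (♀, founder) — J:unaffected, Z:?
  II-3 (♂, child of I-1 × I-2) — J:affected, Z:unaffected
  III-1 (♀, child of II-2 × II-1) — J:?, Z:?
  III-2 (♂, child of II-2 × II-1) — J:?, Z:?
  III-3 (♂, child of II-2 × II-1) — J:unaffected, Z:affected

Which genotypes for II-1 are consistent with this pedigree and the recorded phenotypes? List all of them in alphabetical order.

II-1 ∈ {Jj zz, jj zz}

J/I-1 aff ·: Jj|JJ
J/I-2 aff ·: Jj|JJ
J/II-1 ? I-1×I-2: jj|Jj
J/II-2 un ·: jj
J/II-3 aff I-1×I-2: Jj|JJ
J/III-1 ? II-2×II-1: jj|Jj
J/III-2 ? II-2×II-1: jj|Jj
J/III-3 un II-2×II-1: jj
⇒ J over [I-1,I-2,II-1,II-2,II-3,III-1,III-2,III-3]: 26 consistent
Z/I-1 un ·: zz
Z/I-2 un ·: zz
Z/II-1 un I-1×I-2: zz
Z/II-2 ? ·: Zz|ZZ
Z/II-3 un I-1×I-2: zz
Z/III-1 ? II-2×II-1: zz|Zz
Z/III-2 ? II-2×II-1: zz|Zz
Z/III-3 aff II-2×II-1: Zz
⇒ Z over [I-1,I-2,II-1,II-2,II-3,III-1,III-2,III-3]: 5 consistent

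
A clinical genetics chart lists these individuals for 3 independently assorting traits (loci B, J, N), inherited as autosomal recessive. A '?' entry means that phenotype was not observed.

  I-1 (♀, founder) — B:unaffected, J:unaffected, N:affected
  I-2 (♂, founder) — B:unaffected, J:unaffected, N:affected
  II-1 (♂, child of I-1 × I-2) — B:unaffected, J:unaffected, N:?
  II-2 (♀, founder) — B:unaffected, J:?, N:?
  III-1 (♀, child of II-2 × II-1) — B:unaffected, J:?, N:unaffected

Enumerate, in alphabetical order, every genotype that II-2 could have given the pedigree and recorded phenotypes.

B/I-1 un ·: BB|Bb
B/I-2 un ·: BB|Bb
B/II-1 un I-1×I-2: BB|Bb
B/II-2 un ·: BB|Bb
B/III-1 un II-2×II-1: BB|Bb
⇒ B over [I-1,I-2,II-1,II-2,III-1]: 24 consistent
J/I-1 un ·: JJ|Jj
J/I-2 un ·: JJ|Jj
J/II-1 un I-1×I-2: JJ|Jj
J/II-2 ? ·: JJ|Jj|jj
J/III-1 ? II-2×II-1: JJ|Jj|jj
⇒ J over [I-1,I-2,II-1,II-2,III-1]: 37 consistent
N/I-1 aff ·: nn
N/I-2 aff ·: nn
N/II-1 ? I-1×I-2: nn
N/II-2 ? ·: NN|Nn
N/III-1 un II-2×II-1: Nn
⇒ N over [I-1,I-2,II-1,II-2,III-1]: 2 consistent

II-2 ∈ {BB JJ NN, BB JJ Nn, BB Jj NN, BB Jj Nn, BB jj NN, BB jj Nn, Bb JJ NN, Bb JJ Nn, Bb Jj NN, Bb Jj Nn, Bb jj NN, Bb jj Nn}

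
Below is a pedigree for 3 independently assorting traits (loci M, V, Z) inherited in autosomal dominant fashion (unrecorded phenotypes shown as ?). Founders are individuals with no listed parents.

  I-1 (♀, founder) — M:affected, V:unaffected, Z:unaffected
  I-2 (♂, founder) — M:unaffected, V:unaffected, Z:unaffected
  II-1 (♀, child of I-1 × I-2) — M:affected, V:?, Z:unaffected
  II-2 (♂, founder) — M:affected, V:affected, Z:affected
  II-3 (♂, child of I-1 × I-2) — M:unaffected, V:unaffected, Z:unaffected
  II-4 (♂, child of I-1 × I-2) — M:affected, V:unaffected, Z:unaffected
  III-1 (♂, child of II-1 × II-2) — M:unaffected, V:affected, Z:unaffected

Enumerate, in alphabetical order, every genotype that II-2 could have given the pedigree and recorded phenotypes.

II-2 ∈ {Mm VV Zz, Mm Vv Zz}

M/I-1 aff ·: Mm
M/I-2 un ·: mm
M/II-1 aff I-1×I-2: Mm
M/II-2 aff ·: Mm
M/II-3 un I-1×I-2: mm
M/II-4 aff I-1×I-2: Mm
M/III-1 un II-1×II-2: mm
⇒ M over [I-1,I-2,II-1,II-2,II-3,II-4,III-1]: 1 consistent
V/I-1 un ·: vv
V/I-2 un ·: vv
V/II-1 ? I-1×I-2: vv
V/II-2 aff ·: Vv|VV
V/II-3 un I-1×I-2: vv
V/II-4 un I-1×I-2: vv
V/III-1 aff II-1×II-2: Vv
⇒ V over [I-1,I-2,II-1,II-2,II-3,II-4,III-1]: 2 consistent
Z/I-1 un ·: zz
Z/I-2 un ·: zz
Z/II-1 un I-1×I-2: zz
Z/II-2 aff ·: Zz
Z/II-3 un I-1×I-2: zz
Z/II-4 un I-1×I-2: zz
Z/III-1 un II-1×II-2: zz
⇒ Z over [I-1,I-2,II-1,II-2,II-3,II-4,III-1]: 1 consistent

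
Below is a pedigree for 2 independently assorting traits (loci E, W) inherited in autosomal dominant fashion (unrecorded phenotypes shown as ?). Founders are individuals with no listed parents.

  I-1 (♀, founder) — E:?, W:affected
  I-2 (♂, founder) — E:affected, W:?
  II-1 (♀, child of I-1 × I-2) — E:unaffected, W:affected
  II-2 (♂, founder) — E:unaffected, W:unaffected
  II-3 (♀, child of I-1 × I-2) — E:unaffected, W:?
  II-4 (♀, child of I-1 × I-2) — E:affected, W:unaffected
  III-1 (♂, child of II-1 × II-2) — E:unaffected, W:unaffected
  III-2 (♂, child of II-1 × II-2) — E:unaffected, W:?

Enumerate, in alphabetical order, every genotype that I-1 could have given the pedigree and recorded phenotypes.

I-1 ∈ {Ee Ww, ee Ww}

E/I-1 ? ·: ee|Ee
E/I-2 aff ·: Ee
E/II-1 un I-1×I-2: ee
E/II-2 un ·: ee
E/II-3 un I-1×I-2: ee
E/II-4 aff I-1×I-2: Ee|EE
E/III-1 un II-1×II-2: ee
E/III-2 un II-1×II-2: ee
⇒ E over [I-1,I-2,II-1,II-2,II-3,II-4,III-1,III-2]: 3 consistent
W/I-1 aff ·: Ww
W/I-2 ? ·: ww|Ww
W/II-1 aff I-1×I-2: Ww
W/II-2 un ·: ww
W/II-3 ? I-1×I-2: ww|Ww|WW
W/II-4 un I-1×I-2: ww
W/III-1 un II-1×II-2: ww
W/III-2 ? II-1×II-2: ww|Ww
⇒ W over [I-1,I-2,II-1,II-2,II-3,II-4,III-1,III-2]: 10 consistent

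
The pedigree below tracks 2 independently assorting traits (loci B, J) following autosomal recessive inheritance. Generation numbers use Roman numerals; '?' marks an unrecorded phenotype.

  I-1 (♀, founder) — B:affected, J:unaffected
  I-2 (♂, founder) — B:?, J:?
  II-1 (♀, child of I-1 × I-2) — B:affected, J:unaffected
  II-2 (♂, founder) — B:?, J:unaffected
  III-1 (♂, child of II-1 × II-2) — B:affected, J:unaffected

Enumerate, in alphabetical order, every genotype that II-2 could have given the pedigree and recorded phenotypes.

B/I-1 aff ·: bb
B/I-2 ? ·: Bb|bb
B/II-1 aff I-1×I-2: bb
B/II-2 ? ·: Bb|bb
B/III-1 aff II-1×II-2: bb
⇒ B over [I-1,I-2,II-1,II-2,III-1]: 4 consistent
J/I-1 un ·: JJ|Jj
J/I-2 ? ·: JJ|Jj|jj
J/II-1 un I-1×I-2: JJ|Jj
J/II-2 un ·: JJ|Jj
J/III-1 un II-1×II-2: JJ|Jj
⇒ J over [I-1,I-2,II-1,II-2,III-1]: 32 consistent

II-2 ∈ {Bb JJ, Bb Jj, bb JJ, bb Jj}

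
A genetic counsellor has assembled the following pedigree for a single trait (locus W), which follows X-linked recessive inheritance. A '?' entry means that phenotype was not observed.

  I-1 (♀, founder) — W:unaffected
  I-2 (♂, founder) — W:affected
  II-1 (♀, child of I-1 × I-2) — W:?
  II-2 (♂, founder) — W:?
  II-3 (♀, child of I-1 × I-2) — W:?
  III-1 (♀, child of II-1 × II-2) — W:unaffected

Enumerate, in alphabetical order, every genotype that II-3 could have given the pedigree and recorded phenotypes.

W/I-1 un ·: X^WX^W|X^WX^w
W/I-2 aff ·: X^wY
W/II-1 ? I-1×I-2: X^WX^w|X^wX^w
W/II-2 ? ·: X^WY|X^wY
W/II-3 ? I-1×I-2: X^WX^w|X^wX^w
W/III-1 un II-1×II-2: X^WX^W|X^WX^w
⇒ W over [I-1,I-2,II-1,II-2,II-3,III-1]: 11 consistent

II-3 ∈ {X^WX^w, X^wX^w}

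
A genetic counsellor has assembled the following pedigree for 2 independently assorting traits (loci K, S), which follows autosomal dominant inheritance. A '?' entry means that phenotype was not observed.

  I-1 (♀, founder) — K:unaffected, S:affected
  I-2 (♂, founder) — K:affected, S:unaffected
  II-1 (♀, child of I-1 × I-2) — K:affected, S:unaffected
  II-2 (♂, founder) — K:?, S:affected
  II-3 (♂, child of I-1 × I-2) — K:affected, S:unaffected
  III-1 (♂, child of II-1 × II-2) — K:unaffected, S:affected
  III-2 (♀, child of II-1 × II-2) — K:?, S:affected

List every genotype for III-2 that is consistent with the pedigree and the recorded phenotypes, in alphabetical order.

III-2 ∈ {KK Ss, Kk Ss, kk Ss}

K/I-1 un ·: kk
K/I-2 aff ·: Kk|KK
K/II-1 aff I-1×I-2: Kk
K/II-2 ? ·: kk|Kk
K/II-3 aff I-1×I-2: Kk
K/III-1 un II-1×II-2: kk
K/III-2 ? II-1×II-2: kk|Kk|KK
⇒ K over [I-1,I-2,II-1,II-2,II-3,III-1,III-2]: 10 consistent
S/I-1 aff ·: Ss
S/I-2 un ·: ss
S/II-1 un I-1×I-2: ss
S/II-2 aff ·: Ss|SS
S/II-3 un I-1×I-2: ss
S/III-1 aff II-1×II-2: Ss
S/III-2 aff II-1×II-2: Ss
⇒ S over [I-1,I-2,II-1,II-2,II-3,III-1,III-2]: 2 consistent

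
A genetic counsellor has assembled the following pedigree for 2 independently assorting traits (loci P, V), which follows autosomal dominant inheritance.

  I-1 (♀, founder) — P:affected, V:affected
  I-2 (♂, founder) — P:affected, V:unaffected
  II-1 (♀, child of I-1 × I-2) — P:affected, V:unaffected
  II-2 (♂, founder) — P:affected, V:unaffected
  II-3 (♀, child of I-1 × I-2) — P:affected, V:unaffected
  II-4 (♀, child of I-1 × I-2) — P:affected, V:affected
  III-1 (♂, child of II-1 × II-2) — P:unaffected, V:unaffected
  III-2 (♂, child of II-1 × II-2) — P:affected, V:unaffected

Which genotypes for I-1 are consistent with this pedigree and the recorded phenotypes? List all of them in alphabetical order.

I-1 ∈ {PP Vv, Pp Vv}

P/I-1 aff ·: Pp|PP
P/I-2 aff ·: Pp|PP
P/II-1 aff I-1×I-2: Pp
P/II-2 aff ·: Pp
P/II-3 aff I-1×I-2: Pp|PP
P/II-4 aff I-1×I-2: Pp|PP
P/III-1 un II-1×II-2: pp
P/III-2 aff II-1×II-2: Pp|PP
⇒ P over [I-1,I-2,II-1,II-2,II-3,II-4,III-1,III-2]: 24 consistent
V/I-1 aff ·: Vv
V/I-2 un ·: vv
V/II-1 un I-1×I-2: vv
V/II-2 un ·: vv
V/II-3 un I-1×I-2: vv
V/II-4 aff I-1×I-2: Vv
V/III-1 un II-1×II-2: vv
V/III-2 un II-1×II-2: vv
⇒ V over [I-1,I-2,II-1,II-2,II-3,II-4,III-1,III-2]: 1 consistent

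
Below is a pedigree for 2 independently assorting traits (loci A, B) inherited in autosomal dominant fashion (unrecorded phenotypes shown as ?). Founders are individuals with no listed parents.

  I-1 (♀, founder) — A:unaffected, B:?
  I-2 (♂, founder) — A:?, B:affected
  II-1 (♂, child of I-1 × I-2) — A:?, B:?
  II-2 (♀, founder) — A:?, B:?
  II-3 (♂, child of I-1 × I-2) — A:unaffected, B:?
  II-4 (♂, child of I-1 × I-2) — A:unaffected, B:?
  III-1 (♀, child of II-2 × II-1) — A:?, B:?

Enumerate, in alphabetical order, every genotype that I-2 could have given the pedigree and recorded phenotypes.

A/I-1 un ·: aa
A/I-2 ? ·: aa|Aa
A/II-1 ? I-1×I-2: aa|Aa
A/II-2 ? ·: aa|Aa|AA
A/II-3 un I-1×I-2: aa
A/II-4 un I-1×I-2: aa
A/III-1 ? II-2×II-1: aa|Aa|AA
⇒ A over [I-1,I-2,II-1,II-2,II-3,II-4,III-1]: 15 consistent
B/I-1 ? ·: bb|Bb|BB
B/I-2 aff ·: Bb|BB
B/II-1 ? I-1×I-2: bb|Bb|BB
B/II-2 ? ·: bb|Bb|BB
B/II-3 ? I-1×I-2: bb|Bb|BB
B/II-4 ? I-1×I-2: bb|Bb|BB
B/III-1 ? II-2×II-1: bb|Bb|BB
⇒ B over [I-1,I-2,II-1,II-2,II-3,II-4,III-1]: 278 consistent

I-2 ∈ {Aa BB, Aa Bb, aa BB, aa Bb}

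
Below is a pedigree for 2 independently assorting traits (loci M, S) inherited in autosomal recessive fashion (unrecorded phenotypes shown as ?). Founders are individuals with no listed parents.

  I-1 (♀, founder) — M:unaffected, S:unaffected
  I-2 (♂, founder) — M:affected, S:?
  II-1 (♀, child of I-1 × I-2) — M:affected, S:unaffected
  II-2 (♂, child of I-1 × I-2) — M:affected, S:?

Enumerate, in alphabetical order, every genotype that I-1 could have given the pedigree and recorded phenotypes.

M/I-1 un ·: Mm
M/I-2 aff ·: mm
M/II-1 aff I-1×I-2: mm
M/II-2 aff I-1×I-2: mm
⇒ M over [I-1,I-2,II-1,II-2]: 1 consistent
S/I-1 un ·: SS|Ss
S/I-2 ? ·: SS|Ss|ss
S/II-1 un I-1×I-2: SS|Ss
S/II-2 ? I-1×I-2: SS|Ss|ss
⇒ S over [I-1,I-2,II-1,II-2]: 18 consistent

I-1 ∈ {Mm SS, Mm Ss}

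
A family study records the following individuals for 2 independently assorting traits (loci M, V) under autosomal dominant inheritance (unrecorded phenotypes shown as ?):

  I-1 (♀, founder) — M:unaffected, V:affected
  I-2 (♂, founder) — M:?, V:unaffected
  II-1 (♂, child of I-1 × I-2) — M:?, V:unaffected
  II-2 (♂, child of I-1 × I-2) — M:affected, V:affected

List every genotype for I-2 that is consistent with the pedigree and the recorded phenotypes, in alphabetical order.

I-2 ∈ {MM vv, Mm vv}

M/I-1 un ·: mm
M/I-2 ? ·: Mm|MM
M/II-1 ? I-1×I-2: mm|Mm
M/II-2 aff I-1×I-2: Mm
⇒ M over [I-1,I-2,II-1,II-2]: 3 consistent
V/I-1 aff ·: Vv
V/I-2 un ·: vv
V/II-1 un I-1×I-2: vv
V/II-2 aff I-1×I-2: Vv
⇒ V over [I-1,I-2,II-1,II-2]: 1 consistent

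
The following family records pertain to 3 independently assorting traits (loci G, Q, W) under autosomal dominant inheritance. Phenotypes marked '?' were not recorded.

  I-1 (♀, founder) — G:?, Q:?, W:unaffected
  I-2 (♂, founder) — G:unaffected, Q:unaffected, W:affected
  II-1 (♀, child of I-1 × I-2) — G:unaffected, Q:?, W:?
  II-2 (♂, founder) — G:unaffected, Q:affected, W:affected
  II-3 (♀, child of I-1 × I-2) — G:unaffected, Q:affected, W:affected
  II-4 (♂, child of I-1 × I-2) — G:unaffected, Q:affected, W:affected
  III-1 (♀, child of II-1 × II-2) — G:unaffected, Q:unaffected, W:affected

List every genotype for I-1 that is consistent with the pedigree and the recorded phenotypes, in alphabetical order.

G/I-1 ? ·: gg|Gg
G/I-2 un ·: gg
G/II-1 un I-1×I-2: gg
G/II-2 un ·: gg
G/II-3 un I-1×I-2: gg
G/II-4 un I-1×I-2: gg
G/III-1 un II-1×II-2: gg
⇒ G over [I-1,I-2,II-1,II-2,II-3,II-4,III-1]: 2 consistent
Q/I-1 ? ·: Qq|QQ
Q/I-2 un ·: qq
Q/II-1 ? I-1×I-2: qq|Qq
Q/II-2 aff ·: Qq
Q/II-3 aff I-1×I-2: Qq
Q/II-4 aff I-1×I-2: Qq
Q/III-1 un II-1×II-2: qq
⇒ Q over [I-1,I-2,II-1,II-2,II-3,II-4,III-1]: 3 consistent
W/I-1 un ·: ww
W/I-2 aff ·: Ww|WW
W/II-1 ? I-1×I-2: ww|Ww
W/II-2 aff ·: Ww|WW
W/II-3 aff I-1×I-2: Ww
W/II-4 aff I-1×I-2: Ww
W/III-1 aff II-1×II-2: Ww|WW
⇒ W over [I-1,I-2,II-1,II-2,II-3,II-4,III-1]: 10 consistent

I-1 ∈ {Gg QQ ww, Gg Qq ww, gg QQ ww, gg Qq ww}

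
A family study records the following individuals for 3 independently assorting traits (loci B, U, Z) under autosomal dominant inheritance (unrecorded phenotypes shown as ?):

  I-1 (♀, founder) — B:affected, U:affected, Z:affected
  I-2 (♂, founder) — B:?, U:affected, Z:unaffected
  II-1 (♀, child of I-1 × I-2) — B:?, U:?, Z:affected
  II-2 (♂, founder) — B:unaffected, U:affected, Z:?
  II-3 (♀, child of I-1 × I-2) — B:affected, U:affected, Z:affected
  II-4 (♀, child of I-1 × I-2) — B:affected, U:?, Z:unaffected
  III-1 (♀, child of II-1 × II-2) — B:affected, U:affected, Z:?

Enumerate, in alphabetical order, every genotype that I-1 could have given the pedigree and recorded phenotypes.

B/I-1 aff ·: Bb|BB
B/I-2 ? ·: bb|Bb|BB
B/II-1 ? I-1×I-2: Bb|BB
B/II-2 un ·: bb
B/II-3 aff I-1×I-2: Bb|BB
B/II-4 aff I-1×I-2: Bb|BB
B/III-1 aff II-1×II-2: Bb
⇒ B over [I-1,I-2,II-1,II-2,II-3,II-4,III-1]: 27 consistent
U/I-1 aff ·: Uu|UU
U/I-2 aff ·: Uu|UU
U/II-1 ? I-1×I-2: uu|Uu|UU
U/II-2 aff ·: Uu|UU
U/II-3 aff I-1×I-2: Uu|UU
U/II-4 ? I-1×I-2: uu|Uu|UU
U/III-1 aff II-1×II-2: Uu|UU
⇒ U over [I-1,I-2,II-1,II-2,II-3,II-4,III-1]: 113 consistent
Z/I-1 aff ·: Zz
Z/I-2 un ·: zz
Z/II-1 aff I-1×I-2: Zz
Z/II-2 ? ·: zz|Zz|ZZ
Z/II-3 aff I-1×I-2: Zz
Z/II-4 un I-1×I-2: zz
Z/III-1 ? II-1×II-2: zz|Zz|ZZ
⇒ Z over [I-1,I-2,II-1,II-2,II-3,II-4,III-1]: 7 consistent

I-1 ∈ {BB UU Zz, BB Uu Zz, Bb UU Zz, Bb Uu Zz}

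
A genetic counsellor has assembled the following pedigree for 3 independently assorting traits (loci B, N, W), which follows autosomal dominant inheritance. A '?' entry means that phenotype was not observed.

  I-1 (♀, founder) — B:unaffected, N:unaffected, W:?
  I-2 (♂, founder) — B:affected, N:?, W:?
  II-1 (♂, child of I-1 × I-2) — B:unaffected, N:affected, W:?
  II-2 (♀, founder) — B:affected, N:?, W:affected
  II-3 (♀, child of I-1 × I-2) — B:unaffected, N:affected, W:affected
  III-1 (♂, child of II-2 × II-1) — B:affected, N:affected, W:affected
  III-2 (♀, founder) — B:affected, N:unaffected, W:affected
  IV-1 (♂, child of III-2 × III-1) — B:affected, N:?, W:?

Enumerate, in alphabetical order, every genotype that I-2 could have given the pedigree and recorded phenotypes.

I-2 ∈ {Bb NN WW, Bb NN Ww, Bb NN ww, Bb Nn WW, Bb Nn Ww, Bb Nn ww}

B/I-1 un ·: bb
B/I-2 aff ·: Bb
B/II-1 un I-1×I-2: bb
B/II-2 aff ·: Bb|BB
B/II-3 un I-1×I-2: bb
B/III-1 aff II-2×II-1: Bb
B/III-2 aff ·: Bb|BB
B/IV-1 aff III-2×III-1: Bb|BB
⇒ B over [I-1,I-2,II-1,II-2,II-3,III-1,III-2,IV-1]: 8 consistent
N/I-1 un ·: nn
N/I-2 ? ·: Nn|NN
N/II-1 aff I-1×I-2: Nn
N/II-2 ? ·: nn|Nn|NN
N/II-3 aff I-1×I-2: Nn
N/III-1 aff II-2×II-1: Nn|NN
N/III-2 un ·: nn
N/IV-1 ? III-2×III-1: nn|Nn
⇒ N over [I-1,I-2,II-1,II-2,II-3,III-1,III-2,IV-1]: 16 consistent
W/I-1 ? ·: ww|Ww|WW
W/I-2 ? ·: ww|Ww|WW
W/II-1 ? I-1×I-2: ww|Ww|WW
W/II-2 aff ·: Ww|WW
W/II-3 aff I-1×I-2: Ww|WW
W/III-1 aff II-2×II-1: Ww|WW
W/III-2 aff ·: Ww|WW
W/IV-1 ? III-2×III-1: ww|Ww|WW
⇒ W over [I-1,I-2,II-1,II-2,II-3,III-1,III-2,IV-1]: 277 consistent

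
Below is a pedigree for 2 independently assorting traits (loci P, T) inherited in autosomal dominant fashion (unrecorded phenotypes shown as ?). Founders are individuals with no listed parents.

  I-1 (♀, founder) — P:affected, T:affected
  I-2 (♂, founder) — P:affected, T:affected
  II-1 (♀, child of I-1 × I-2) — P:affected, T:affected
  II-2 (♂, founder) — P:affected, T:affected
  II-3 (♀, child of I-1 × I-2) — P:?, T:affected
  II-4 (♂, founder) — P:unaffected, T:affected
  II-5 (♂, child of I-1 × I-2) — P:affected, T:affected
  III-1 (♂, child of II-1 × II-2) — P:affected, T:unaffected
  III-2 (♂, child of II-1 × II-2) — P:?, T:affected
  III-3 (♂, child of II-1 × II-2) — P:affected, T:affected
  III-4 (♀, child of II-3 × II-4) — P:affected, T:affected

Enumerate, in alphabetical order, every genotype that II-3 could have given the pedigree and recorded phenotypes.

P/I-1 aff ·: Pp|PP
P/I-2 aff ·: Pp|PP
P/II-1 aff I-1×I-2: Pp|PP
P/II-2 aff ·: Pp|PP
P/II-3 ? I-1×I-2: Pp|PP
P/II-4 un ·: pp
P/II-5 aff I-1×I-2: Pp|PP
P/III-1 aff II-1×II-2: Pp|PP
P/III-2 ? II-1×II-2: pp|Pp|PP
P/III-3 aff II-1×II-2: Pp|PP
P/III-4 aff II-3×II-4: Pp
⇒ P over [I-1,I-2,II-1,II-2,II-3,II-4,II-5,III-1,III-2,III-3,III-4]: 357 consistent
T/I-1 aff ·: Tt|TT
T/I-2 aff ·: Tt|TT
T/II-1 aff I-1×I-2: Tt
T/II-2 aff ·: Tt
T/II-3 aff I-1×I-2: Tt|TT
T/II-4 aff ·: Tt|TT
T/II-5 aff I-1×I-2: Tt|TT
T/III-1 un II-1×II-2: tt
T/III-2 aff II-1×II-2: Tt|TT
T/III-3 aff II-1×II-2: Tt|TT
T/III-4 aff II-3×II-4: Tt|TT
⇒ T over [I-1,I-2,II-1,II-2,II-3,II-4,II-5,III-1,III-2,III-3,III-4]: 168 consistent

II-3 ∈ {PP TT, PP Tt, Pp TT, Pp Tt}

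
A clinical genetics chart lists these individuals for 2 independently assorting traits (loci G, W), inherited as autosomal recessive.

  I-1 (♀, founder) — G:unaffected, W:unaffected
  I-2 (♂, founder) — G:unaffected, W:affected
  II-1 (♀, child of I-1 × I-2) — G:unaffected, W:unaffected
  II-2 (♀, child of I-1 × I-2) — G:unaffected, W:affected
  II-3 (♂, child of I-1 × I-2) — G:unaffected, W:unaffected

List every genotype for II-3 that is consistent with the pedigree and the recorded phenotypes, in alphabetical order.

II-3 ∈ {GG Ww, Gg Ww}

G/I-1 un ·: GG|Gg
G/I-2 un ·: GG|Gg
G/II-1 un I-1×I-2: GG|Gg
G/II-2 un I-1×I-2: GG|Gg
G/II-3 un I-1×I-2: GG|Gg
⇒ G over [I-1,I-2,II-1,II-2,II-3]: 25 consistent
W/I-1 un ·: Ww
W/I-2 aff ·: ww
W/II-1 un I-1×I-2: Ww
W/II-2 aff I-1×I-2: ww
W/II-3 un I-1×I-2: Ww
⇒ W over [I-1,I-2,II-1,II-2,II-3]: 1 consistent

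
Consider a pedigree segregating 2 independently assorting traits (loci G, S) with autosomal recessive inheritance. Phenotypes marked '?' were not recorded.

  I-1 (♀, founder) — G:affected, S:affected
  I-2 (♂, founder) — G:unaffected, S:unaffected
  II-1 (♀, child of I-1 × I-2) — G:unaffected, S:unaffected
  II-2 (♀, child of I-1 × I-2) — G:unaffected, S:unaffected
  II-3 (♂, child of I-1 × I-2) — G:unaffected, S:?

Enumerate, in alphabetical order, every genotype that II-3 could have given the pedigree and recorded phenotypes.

II-3 ∈ {Gg Ss, Gg ss}

G/I-1 aff ·: gg
G/I-2 un ·: GG|Gg
G/II-1 un I-1×I-2: Gg
G/II-2 un I-1×I-2: Gg
G/II-3 un I-1×I-2: Gg
⇒ G over [I-1,I-2,II-1,II-2,II-3]: 2 consistent
S/I-1 aff ·: ss
S/I-2 un ·: SS|Ss
S/II-1 un I-1×I-2: Ss
S/II-2 un I-1×I-2: Ss
S/II-3 ? I-1×I-2: Ss|ss
⇒ S over [I-1,I-2,II-1,II-2,II-3]: 3 consistent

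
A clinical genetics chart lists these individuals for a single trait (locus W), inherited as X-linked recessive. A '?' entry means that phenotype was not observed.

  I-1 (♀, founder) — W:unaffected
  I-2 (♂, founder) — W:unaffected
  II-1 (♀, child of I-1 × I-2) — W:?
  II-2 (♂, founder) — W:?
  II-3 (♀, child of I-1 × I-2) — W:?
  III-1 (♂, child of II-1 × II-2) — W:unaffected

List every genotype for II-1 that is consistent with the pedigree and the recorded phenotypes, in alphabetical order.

W/I-1 un ·: X^WX^W|X^WX^w
W/I-2 un ·: X^WY
W/II-1 ? I-1×I-2: X^WX^W|X^WX^w
W/II-2 ? ·: X^WY|X^wY
W/II-3 ? I-1×I-2: X^WX^W|X^WX^w
W/III-1 un II-1×II-2: X^WY
⇒ W over [I-1,I-2,II-1,II-2,II-3,III-1]: 10 consistent

II-1 ∈ {X^WX^W, X^WX^w}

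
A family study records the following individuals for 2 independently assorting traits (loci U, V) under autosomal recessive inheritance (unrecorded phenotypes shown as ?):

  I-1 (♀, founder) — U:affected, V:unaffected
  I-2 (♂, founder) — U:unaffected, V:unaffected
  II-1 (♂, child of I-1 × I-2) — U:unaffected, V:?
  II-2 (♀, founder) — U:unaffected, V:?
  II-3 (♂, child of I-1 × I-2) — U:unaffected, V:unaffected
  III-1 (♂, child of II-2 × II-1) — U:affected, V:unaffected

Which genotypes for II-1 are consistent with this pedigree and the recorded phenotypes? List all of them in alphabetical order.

U/I-1 aff ·: uu
U/I-2 un ·: UU|Uu
U/II-1 un I-1×I-2: Uu
U/II-2 un ·: Uu
U/II-3 un I-1×I-2: Uu
U/III-1 aff II-2×II-1: uu
⇒ U over [I-1,I-2,II-1,II-2,II-3,III-1]: 2 consistent
V/I-1 un ·: VV|Vv
V/I-2 un ·: VV|Vv
V/II-1 ? I-1×I-2: VV|Vv|vv
V/II-2 ? ·: VV|Vv|vv
V/II-3 un I-1×I-2: VV|Vv
V/III-1 un II-2×II-1: VV|Vv
⇒ V over [I-1,I-2,II-1,II-2,II-3,III-1]: 62 consistent

II-1 ∈ {Uu VV, Uu Vv, Uu vv}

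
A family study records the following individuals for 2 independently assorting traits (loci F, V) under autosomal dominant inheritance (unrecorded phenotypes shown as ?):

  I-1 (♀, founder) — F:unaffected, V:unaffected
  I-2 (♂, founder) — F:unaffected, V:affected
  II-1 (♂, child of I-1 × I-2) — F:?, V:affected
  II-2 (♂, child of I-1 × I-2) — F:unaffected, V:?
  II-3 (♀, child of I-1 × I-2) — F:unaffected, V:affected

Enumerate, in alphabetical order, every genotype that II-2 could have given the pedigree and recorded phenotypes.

II-2 ∈ {ff Vv, ff vv}

F/I-1 un ·: ff
F/I-2 un ·: ff
F/II-1 ? I-1×I-2: ff
F/II-2 un I-1×I-2: ff
F/II-3 un I-1×I-2: ff
⇒ F over [I-1,I-2,II-1,II-2,II-3]: 1 consistent
V/I-1 un ·: vv
V/I-2 aff ·: Vv|VV
V/II-1 aff I-1×I-2: Vv
V/II-2 ? I-1×I-2: vv|Vv
V/II-3 aff I-1×I-2: Vv
⇒ V over [I-1,I-2,II-1,II-2,II-3]: 3 consistent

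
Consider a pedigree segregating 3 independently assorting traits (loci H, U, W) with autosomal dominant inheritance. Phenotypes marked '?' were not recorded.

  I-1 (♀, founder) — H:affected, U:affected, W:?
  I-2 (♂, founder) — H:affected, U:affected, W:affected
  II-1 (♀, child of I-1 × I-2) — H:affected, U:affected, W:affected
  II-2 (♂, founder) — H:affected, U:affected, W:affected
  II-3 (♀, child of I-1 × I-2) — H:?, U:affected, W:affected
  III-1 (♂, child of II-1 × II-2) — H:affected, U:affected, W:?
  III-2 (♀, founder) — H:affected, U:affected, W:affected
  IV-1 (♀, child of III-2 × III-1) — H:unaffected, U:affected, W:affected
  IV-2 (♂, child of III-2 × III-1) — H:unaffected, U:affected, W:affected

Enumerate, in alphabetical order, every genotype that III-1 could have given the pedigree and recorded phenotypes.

H/I-1 aff ·: Hh|HH
H/I-2 aff ·: Hh|HH
H/II-1 aff I-1×I-2: Hh|HH
H/II-2 aff ·: Hh|HH
H/II-3 ? I-1×I-2: hh|Hh|HH
H/III-1 aff II-1×II-2: Hh
H/III-2 aff ·: Hh
H/IV-1 un III-2×III-1: hh
H/IV-2 un III-2×III-1: hh
⇒ H over [I-1,I-2,II-1,II-2,II-3,III-1,III-2,IV-1,IV-2]: 22 consistent
U/I-1 aff ·: Uu|UU
U/I-2 aff ·: Uu|UU
U/II-1 aff I-1×I-2: Uu|UU
U/II-2 aff ·: Uu|UU
U/II-3 aff I-1×I-2: Uu|UU
U/III-1 aff II-1×II-2: Uu|UU
U/III-2 aff ·: Uu|UU
U/IV-1 aff III-2×III-1: Uu|UU
U/IV-2 aff III-2×III-1: Uu|UU
⇒ U over [I-1,I-2,II-1,II-2,II-3,III-1,III-2,IV-1,IV-2]: 282 consistent
W/I-1 ? ·: ww|Ww|WW
W/I-2 aff ·: Ww|WW
W/II-1 aff I-1×I-2: Ww|WW
W/II-2 aff ·: Ww|WW
W/II-3 aff I-1×I-2: Ww|WW
W/III-1 ? II-1×II-2: ww|Ww|WW
W/III-2 aff ·: Ww|WW
W/IV-1 aff III-2×III-1: Ww|WW
W/IV-2 aff III-2×III-1: Ww|WW
⇒ W over [I-1,I-2,II-1,II-2,II-3,III-1,III-2,IV-1,IV-2]: 350 consistent

III-1 ∈ {Hh UU WW, Hh UU Ww, Hh UU ww, Hh Uu WW, Hh Uu Ww, Hh Uu ww}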